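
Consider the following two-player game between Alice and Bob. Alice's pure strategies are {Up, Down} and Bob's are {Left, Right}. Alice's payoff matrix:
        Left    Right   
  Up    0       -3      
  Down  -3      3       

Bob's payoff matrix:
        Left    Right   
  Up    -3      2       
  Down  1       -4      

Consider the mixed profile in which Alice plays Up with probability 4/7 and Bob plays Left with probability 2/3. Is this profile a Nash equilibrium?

Given Alice's mix p = 4/7, Bob's payoff from Left is -9/7 but from Right is -4/7. Bob strictly prefers Right, so Bob would not mix.
So the proposed profile is not a Nash equilibrium.

No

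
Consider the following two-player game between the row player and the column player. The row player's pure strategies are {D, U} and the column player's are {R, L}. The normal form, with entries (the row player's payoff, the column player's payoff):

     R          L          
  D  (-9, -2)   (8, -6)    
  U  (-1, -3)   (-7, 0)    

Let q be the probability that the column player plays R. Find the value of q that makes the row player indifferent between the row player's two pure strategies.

The row player's indifference between D and U determines the column player's mixing probability q:
  the row player's expected payoff from D: q·(-9) + (1−q)·8 = -17q + 8
  the row player's expected payoff from U: q·(-1) + (1−q)·(-7) = 6q - 7
  -17q + 8 = 6q - 7  ⇒  -23q = -15  ⇒  q = 15/23.

q = 15/23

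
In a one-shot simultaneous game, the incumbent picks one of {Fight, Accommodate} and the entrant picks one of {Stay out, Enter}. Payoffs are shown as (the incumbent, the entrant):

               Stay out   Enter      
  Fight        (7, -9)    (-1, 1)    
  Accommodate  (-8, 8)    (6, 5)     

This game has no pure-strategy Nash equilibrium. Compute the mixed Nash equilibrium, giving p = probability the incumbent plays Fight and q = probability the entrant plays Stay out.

p = 3/13, q = 7/22

The entrant's indifference between Stay out and Enter determines the incumbent's mixing probability p:
  the entrant's payoff to Stay out: p·(-9) + (1−p)·8 = -17p + 8
  the entrant's payoff to Enter: p·1 + (1−p)·5 = -4p + 5
  -17p + 8 = -4p + 5  ⇒  -13p = -3  ⇒  p = 3/13.
Set the incumbent's expected payoff from Fight equal to that from Accommodate:
  the incumbent's expected payoff from Fight: q·7 + (1−q)·(-1) = 8q - 1
  the incumbent's expected payoff from Accommodate: q·(-8) + (1−q)·6 = -14q + 6
  8q - 1 = -14q + 6  ⇒  22q = 7  ⇒  q = 7/22.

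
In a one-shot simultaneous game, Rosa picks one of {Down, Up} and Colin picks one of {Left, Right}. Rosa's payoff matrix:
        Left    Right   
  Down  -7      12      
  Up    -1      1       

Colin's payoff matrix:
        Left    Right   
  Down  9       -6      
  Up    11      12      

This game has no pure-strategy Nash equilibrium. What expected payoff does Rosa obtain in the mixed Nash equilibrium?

-5/17

Colin's mix must leave Rosa indifferent between Down and Up.
  Rosa's expected payoff from Down: q·(-7) + (1−q)·12 = -19q + 12
  Rosa's expected payoff from Up: q·(-1) + (1−q)·1 = -2q + 1
  -19q + 12 = -2q + 1  ⇒  -17q = -11  ⇒  q = 11/17.
At equilibrium Rosa is indifferent across rows, so Rosa's payoff equals the payoff from Down: (11/17)·(-7) + (6/17)·12 = -5/17.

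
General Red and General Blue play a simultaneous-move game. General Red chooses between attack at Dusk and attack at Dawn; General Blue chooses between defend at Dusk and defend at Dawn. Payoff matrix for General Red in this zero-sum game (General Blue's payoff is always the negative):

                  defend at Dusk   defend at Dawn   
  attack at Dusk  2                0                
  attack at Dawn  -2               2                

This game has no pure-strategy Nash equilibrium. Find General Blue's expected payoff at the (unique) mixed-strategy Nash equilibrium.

-2/3

Set General Blue's expected payoff from defend at Dusk equal to that from defend at Dawn:
  General Blue's payoff to defend at Dusk: p·(-2) + (1−p)·2 = -4p + 2
  General Blue's payoff to defend at Dawn: p·0 + (1−p)·(-2) = 2p - 2
  -4p + 2 = 2p - 2  ⇒  -6p = -4  ⇒  p = 2/3.
At equilibrium General Blue is indifferent across columns, so General Blue's payoff equals the payoff from defend at Dusk: (2/3)·(-2) + (1/3)·2 = -2/3.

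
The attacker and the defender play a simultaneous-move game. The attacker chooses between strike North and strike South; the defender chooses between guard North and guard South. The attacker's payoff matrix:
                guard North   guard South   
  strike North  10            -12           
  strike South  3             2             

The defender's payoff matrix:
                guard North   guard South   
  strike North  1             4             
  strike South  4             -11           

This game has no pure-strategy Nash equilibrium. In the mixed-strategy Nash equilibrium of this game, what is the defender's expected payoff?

The attacker's mix must leave the defender indifferent between guard North and guard South.
  the defender's expected payoff from guard North: p·1 + (1−p)·4 = -3p + 4
  the defender's expected payoff from guard South: p·4 + (1−p)·(-11) = 15p - 11
  -3p + 4 = 15p - 11  ⇒  -18p = -15  ⇒  p = 5/6.
At equilibrium the defender is indifferent across columns, so the defender's payoff equals the payoff from guard North: (5/6)·1 + (1/6)·4 = 3/2.

3/2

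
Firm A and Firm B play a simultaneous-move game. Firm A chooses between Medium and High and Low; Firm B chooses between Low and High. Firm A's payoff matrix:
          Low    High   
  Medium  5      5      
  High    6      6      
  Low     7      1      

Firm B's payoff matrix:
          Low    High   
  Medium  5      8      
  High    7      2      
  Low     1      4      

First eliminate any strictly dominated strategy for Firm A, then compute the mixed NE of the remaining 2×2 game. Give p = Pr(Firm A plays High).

Firm A's strategy Medium is strictly dominated by High: 6 > 5 and 6 > 5. Eliminate Medium.
Set Firm B's expected payoff from Low equal to that from High:
  Firm B's expected payoff from Low: p·7 + (1−p)·1 = 6p + 1
  Firm B's expected payoff from High: p·2 + (1−p)·4 = -2p + 4
  6p + 1 = -2p + 4  ⇒  8p = 3  ⇒  p = 3/8.

p = 3/8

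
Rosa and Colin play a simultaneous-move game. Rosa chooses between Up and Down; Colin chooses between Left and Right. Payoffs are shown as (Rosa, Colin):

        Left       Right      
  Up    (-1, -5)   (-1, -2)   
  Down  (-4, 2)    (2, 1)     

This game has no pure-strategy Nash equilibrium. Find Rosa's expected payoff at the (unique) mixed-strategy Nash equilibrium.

-1

Colin's mix must leave Rosa indifferent between Up and Down.
  Rosa's payoff to Up: q·(-1) + (1−q)·(-1) = -1
  Rosa's payoff to Down: q·(-4) + (1−q)·2 = -6q + 2
  -1 = -6q + 2  ⇒  6q = 3  ⇒  q = 1/2.
At equilibrium Rosa is indifferent across rows, so Rosa's payoff equals the payoff from Up: (1/2)·(-1) + (1/2)·(-1) = -1.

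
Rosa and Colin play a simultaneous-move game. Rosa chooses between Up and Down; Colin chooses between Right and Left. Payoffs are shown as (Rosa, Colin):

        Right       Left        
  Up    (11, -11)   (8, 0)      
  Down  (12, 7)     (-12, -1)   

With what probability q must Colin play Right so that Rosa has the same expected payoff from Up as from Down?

q = 20/21

Colin's mix must leave Rosa indifferent between Up and Down.
  Rosa's expected payoff from Up: q·11 + (1−q)·8 = 3q + 8
  Rosa's expected payoff from Down: q·12 + (1−q)·(-12) = 24q - 12
  3q + 8 = 24q - 12  ⇒  -21q = -20  ⇒  q = 20/21.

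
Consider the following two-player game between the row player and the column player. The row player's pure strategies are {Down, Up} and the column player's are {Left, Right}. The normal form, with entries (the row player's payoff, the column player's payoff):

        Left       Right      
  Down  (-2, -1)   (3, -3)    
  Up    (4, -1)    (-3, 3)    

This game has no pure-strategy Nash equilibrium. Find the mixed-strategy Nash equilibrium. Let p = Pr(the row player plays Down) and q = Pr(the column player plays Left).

p = 2/3, q = 1/2

The row player's mix must leave the column player indifferent between Left and Right.
  the column player's expected payoff from Left: p·(-1) + (1−p)·(-1) = -1
  the column player's expected payoff from Right: p·(-3) + (1−p)·3 = -6p + 3
  -1 = -6p + 3  ⇒  6p = 4  ⇒  p = 2/3.
In a mixed equilibrium the row player is indifferent between Down and Up; this condition fixes q.
  the row player's expected payoff from Down: q·(-2) + (1−q)·3 = -5q + 3
  the row player's expected payoff from Up: q·4 + (1−q)·(-3) = 7q - 3
  -5q + 3 = 7q - 3  ⇒  -12q = -6  ⇒  q = 1/2.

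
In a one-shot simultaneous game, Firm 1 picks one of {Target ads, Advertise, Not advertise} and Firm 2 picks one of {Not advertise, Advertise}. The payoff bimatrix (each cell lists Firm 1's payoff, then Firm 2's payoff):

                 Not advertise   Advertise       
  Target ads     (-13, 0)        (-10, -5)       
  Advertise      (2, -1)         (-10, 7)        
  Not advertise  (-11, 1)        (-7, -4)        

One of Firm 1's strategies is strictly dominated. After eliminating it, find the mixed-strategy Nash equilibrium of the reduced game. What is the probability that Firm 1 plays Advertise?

Firm 1's strategy Target ads is strictly dominated by Not advertise: -11 > -13 and -7 > -10. Eliminate Target ads.
For Firm 2 to be willing to mix, Firm 2 must be indifferent between Not advertise and Advertise, which pins down Firm 1's mix.
  Firm 2's payoff from Not advertise: p·(-1) + (1−p)·1 = -2p + 1
  Firm 2's payoff from Advertise: p·7 + (1−p)·(-4) = 11p - 4
  -2p + 1 = 11p - 4  ⇒  -13p = -5  ⇒  p = 5/13.

p = 5/13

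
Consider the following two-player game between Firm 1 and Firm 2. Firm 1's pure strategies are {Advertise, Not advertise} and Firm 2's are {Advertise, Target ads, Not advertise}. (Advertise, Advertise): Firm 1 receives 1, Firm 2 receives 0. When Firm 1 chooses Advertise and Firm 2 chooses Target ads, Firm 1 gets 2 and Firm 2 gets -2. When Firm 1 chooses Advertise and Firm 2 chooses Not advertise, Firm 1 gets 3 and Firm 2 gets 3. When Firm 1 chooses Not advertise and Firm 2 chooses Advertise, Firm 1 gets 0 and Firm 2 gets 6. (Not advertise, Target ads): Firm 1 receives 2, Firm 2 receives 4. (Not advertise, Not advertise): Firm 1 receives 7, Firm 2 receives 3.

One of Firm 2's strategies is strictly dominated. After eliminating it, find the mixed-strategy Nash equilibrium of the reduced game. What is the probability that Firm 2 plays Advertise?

q = 4/5

Firm 2's strategy Target ads is strictly dominated by Advertise: 0 > -2 and 6 > 4. Eliminate Target ads.
In a mixed equilibrium Firm 1 is indifferent between Advertise and Not advertise; this condition fixes q.
  Firm 1's expected payoff from Advertise: q·1 + (1−q)·3 = -2q + 3
  Firm 1's expected payoff from Not advertise: q·0 + (1−q)·7 = -7q + 7
  -2q + 3 = -7q + 7  ⇒  5q = 4  ⇒  q = 4/5.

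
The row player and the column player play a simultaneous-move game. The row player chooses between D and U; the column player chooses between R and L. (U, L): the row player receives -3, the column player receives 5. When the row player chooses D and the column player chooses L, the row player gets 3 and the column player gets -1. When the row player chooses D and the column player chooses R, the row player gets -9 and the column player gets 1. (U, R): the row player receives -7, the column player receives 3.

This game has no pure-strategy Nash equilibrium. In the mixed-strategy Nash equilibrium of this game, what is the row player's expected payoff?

The row player's indifference between D and U determines the column player's mixing probability q:
  the row player's expected payoff from D: q·(-9) + (1−q)·3 = -12q + 3
  the row player's expected payoff from U: q·(-7) + (1−q)·(-3) = -4q - 3
  -12q + 3 = -4q - 3  ⇒  -8q = -6  ⇒  q = 3/4.
At equilibrium the row player is indifferent across rows, so the row player's payoff equals the payoff from D: (3/4)·(-9) + (1/4)·3 = -6.

-6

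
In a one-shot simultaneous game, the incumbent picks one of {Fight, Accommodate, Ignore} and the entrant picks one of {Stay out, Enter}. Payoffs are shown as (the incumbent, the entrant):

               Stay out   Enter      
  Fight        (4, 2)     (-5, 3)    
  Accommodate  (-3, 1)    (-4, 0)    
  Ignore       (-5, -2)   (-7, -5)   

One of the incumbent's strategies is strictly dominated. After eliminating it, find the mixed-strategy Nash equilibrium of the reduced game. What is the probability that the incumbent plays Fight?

p = 1/2

The incumbent's strategy Ignore is strictly dominated by Accommodate: -3 > -5 and -4 > -7. Eliminate Ignore.
In a mixed equilibrium the entrant is indifferent between Stay out and Enter; this condition fixes p.
  the entrant's payoff to Stay out: p·2 + (1−p)·1 = p + 1
  the entrant's payoff to Enter: p·3 + (1−p)·0 = 3p
  p + 1 = 3p  ⇒  -2p = -1  ⇒  p = 1/2.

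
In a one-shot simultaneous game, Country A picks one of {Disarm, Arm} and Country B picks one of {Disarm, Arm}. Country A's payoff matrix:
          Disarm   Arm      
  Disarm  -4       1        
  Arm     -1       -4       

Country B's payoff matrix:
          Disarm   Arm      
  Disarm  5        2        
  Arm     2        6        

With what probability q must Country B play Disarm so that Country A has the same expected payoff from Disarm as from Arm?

q = 5/8

Country B's mix must leave Country A indifferent between Disarm and Arm.
  Country A's payoff from Disarm: q·(-4) + (1−q)·1 = -5q + 1
  Country A's payoff from Arm: q·(-1) + (1−q)·(-4) = 3q - 4
  -5q + 1 = 3q - 4  ⇒  -8q = -5  ⇒  q = 5/8.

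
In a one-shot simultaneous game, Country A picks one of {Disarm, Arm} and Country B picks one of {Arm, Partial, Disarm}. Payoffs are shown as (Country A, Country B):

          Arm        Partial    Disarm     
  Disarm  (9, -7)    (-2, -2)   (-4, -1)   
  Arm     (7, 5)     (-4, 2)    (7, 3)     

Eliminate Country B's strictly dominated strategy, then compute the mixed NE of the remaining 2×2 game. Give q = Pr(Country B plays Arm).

q = 11/13

Country B's strategy Partial is strictly dominated by Disarm: -1 > -2 and 3 > 2. Eliminate Partial.
Country B's mix must leave Country A indifferent between Disarm and Arm.
  Country A's expected payoff from Disarm: q·9 + (1−q)·(-4) = 13q - 4
  Country A's expected payoff from Arm: q·7 + (1−q)·7 = 7
  13q - 4 = 7  ⇒  13q = 11  ⇒  q = 11/13.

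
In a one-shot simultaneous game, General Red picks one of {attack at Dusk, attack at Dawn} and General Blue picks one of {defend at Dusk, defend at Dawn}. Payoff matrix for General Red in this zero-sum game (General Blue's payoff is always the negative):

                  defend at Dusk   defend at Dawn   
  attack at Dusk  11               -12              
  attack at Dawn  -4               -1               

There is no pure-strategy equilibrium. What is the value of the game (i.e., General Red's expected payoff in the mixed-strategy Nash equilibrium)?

General Blue's mix must leave General Red indifferent between attack at Dusk and attack at Dawn.
  General Red's payoff to attack at Dusk: q·11 + (1−q)·(-12) = 23q - 12
  General Red's payoff to attack at Dawn: q·(-4) + (1−q)·(-1) = -3q - 1
  23q - 12 = -3q - 1  ⇒  26q = 11  ⇒  q = 11/26.
The value is General Red's expected payoff against this mix (using attack at Dusk): (11/26)·11 + (15/26)·(-12) = -59/26.

v = -59/26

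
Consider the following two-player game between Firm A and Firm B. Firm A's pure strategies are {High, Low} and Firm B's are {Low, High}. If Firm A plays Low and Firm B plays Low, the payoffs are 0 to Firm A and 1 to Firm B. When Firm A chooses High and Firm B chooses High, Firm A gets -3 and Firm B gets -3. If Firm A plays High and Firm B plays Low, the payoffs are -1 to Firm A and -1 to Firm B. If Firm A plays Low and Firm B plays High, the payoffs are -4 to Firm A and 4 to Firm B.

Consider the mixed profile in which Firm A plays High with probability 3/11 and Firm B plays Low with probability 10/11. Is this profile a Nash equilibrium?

No

Given Firm A's mix p = 3/11, Firm B's payoff from Low is 5/11 but from High is 23/11. Firm B strictly prefers High, so Firm B would not mix.
So the proposed profile is not a Nash equilibrium.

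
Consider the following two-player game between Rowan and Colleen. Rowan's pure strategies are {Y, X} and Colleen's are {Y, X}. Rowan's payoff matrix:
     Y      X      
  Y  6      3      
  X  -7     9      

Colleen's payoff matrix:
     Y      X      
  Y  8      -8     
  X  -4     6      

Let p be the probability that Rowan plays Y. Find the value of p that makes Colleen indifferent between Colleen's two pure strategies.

p = 5/13

For Colleen to be willing to mix, Colleen must be indifferent between Y and X, which pins down Rowan's mix.
  Colleen's expected payoff from Y: p·8 + (1−p)·(-4) = 12p - 4
  Colleen's expected payoff from X: p·(-8) + (1−p)·6 = -14p + 6
  12p - 4 = -14p + 6  ⇒  26p = 10  ⇒  p = 5/13.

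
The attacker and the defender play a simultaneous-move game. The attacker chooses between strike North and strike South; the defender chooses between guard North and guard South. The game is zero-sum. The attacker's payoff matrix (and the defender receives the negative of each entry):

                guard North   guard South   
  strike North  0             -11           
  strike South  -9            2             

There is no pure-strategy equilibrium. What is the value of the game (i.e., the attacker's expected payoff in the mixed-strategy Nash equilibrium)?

v = -9/2

Set the attacker's expected payoff from strike North equal to that from strike South:
  the attacker's payoff to strike North: q·0 + (1−q)·(-11) = 11q - 11
  the attacker's payoff to strike South: q·(-9) + (1−q)·2 = -11q + 2
  11q - 11 = -11q + 2  ⇒  22q = 13  ⇒  q = 13/22.
The value is the attacker's expected payoff against this mix (using strike North): (13/22)·0 + (9/22)·(-11) = -9/2.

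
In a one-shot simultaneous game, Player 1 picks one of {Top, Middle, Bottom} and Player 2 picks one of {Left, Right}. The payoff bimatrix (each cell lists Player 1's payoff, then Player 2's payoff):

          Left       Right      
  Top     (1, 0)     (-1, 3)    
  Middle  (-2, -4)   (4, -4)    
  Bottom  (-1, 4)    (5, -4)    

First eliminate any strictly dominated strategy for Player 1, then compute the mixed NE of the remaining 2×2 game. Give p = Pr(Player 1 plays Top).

Player 1's strategy Middle is strictly dominated by Bottom: -1 > -2 and 5 > 4. Eliminate Middle.
Set Player 2's expected payoff from Left equal to that from Right:
  Player 2's payoff to Left: p·0 + (1−p)·4 = -4p + 4
  Player 2's payoff to Right: p·3 + (1−p)·(-4) = 7p - 4
  -4p + 4 = 7p - 4  ⇒  -11p = -8  ⇒  p = 8/11.

p = 8/11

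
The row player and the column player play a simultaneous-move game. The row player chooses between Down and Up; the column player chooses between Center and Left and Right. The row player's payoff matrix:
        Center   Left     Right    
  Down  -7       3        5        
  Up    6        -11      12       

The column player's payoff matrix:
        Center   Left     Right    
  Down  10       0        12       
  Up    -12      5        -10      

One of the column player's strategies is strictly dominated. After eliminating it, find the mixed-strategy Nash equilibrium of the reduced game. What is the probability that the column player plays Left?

The column player's strategy Center is strictly dominated by Right: 12 > 10 and -10 > -12. Eliminate Center.
The row player's indifference between Down and Up determines the column player's mixing probability q:
  the row player's payoff to Down: q·3 + (1−q)·5 = -2q + 5
  the row player's payoff to Up: q·(-11) + (1−q)·12 = -23q + 12
  -2q + 5 = -23q + 12  ⇒  21q = 7  ⇒  q = 1/3.

q = 1/3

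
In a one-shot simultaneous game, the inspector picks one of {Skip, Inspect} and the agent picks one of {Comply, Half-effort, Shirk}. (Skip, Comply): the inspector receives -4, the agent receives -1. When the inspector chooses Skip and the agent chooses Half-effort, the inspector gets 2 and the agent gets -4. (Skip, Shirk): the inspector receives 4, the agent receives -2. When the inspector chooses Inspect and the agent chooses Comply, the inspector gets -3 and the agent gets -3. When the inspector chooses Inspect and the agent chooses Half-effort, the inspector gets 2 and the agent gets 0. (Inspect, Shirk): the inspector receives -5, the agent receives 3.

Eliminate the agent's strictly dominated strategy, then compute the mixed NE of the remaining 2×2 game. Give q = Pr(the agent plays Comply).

q = 9/10

The agent's strategy Half-effort is strictly dominated by Shirk: -2 > -4 and 3 > 0. Eliminate Half-effort.
For the inspector to be willing to mix, the inspector must be indifferent between Skip and Inspect, which pins down the agent's mix.
  the inspector's payoff to Skip: q·(-4) + (1−q)·4 = -8q + 4
  the inspector's payoff to Inspect: q·(-3) + (1−q)·(-5) = 2q - 5
  -8q + 4 = 2q - 5  ⇒  -10q = -9  ⇒  q = 9/10.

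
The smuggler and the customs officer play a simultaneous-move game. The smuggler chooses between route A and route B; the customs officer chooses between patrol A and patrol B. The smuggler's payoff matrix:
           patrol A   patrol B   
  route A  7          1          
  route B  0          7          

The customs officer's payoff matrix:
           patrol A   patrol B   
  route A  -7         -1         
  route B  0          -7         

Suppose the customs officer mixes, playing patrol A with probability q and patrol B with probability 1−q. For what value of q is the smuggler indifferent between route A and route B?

Set the smuggler's expected payoff from route A equal to that from route B:
  the smuggler's payoff to route A: q·7 + (1−q)·1 = 6q + 1
  the smuggler's payoff to route B: q·0 + (1−q)·7 = -7q + 7
  6q + 1 = -7q + 7  ⇒  13q = 6  ⇒  q = 6/13.

q = 6/13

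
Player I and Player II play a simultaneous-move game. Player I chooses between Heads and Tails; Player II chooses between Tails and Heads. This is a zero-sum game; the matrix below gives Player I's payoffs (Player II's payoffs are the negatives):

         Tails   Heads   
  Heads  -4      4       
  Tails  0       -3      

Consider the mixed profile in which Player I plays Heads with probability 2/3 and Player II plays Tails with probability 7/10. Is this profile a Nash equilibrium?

No

Given Player I's mix p = 2/3, Player II's payoff from Tails is 8/3 but from Heads is -5/3. Player II strictly prefers Tails, so Player II would not mix.
So the proposed profile is not a Nash equilibrium.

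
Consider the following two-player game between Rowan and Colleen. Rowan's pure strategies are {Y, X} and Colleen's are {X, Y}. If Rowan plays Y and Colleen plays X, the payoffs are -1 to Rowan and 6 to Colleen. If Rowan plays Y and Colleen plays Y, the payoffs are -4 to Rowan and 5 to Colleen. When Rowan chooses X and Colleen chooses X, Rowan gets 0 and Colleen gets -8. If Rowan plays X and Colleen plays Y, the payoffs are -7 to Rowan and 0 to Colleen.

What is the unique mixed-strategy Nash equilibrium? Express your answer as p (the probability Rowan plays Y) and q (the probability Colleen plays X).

p = 8/9, q = 3/4

Rowan's mix must leave Colleen indifferent between X and Y.
  Colleen's payoff from X: p·6 + (1−p)·(-8) = 14p - 8
  Colleen's payoff from Y: p·5 + (1−p)·0 = 5p
  14p - 8 = 5p  ⇒  9p = 8  ⇒  p = 8/9.
Rowan's indifference between Y and X determines Colleen's mixing probability q:
  Rowan's payoff to Y: q·(-1) + (1−q)·(-4) = 3q - 4
  Rowan's payoff to X: q·0 + (1−q)·(-7) = 7q - 7
  3q - 4 = 7q - 7  ⇒  -4q = -3  ⇒  q = 3/4.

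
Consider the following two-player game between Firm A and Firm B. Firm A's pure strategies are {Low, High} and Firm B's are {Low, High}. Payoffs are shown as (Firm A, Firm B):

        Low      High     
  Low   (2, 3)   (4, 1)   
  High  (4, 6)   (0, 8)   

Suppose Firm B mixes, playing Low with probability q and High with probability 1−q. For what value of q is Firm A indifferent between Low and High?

Set Firm A's expected payoff from Low equal to that from High:
  Firm A's payoff from Low: q·2 + (1−q)·4 = -2q + 4
  Firm A's payoff from High: q·4 + (1−q)·0 = 4q
  -2q + 4 = 4q  ⇒  -6q = -4  ⇒  q = 2/3.

q = 2/3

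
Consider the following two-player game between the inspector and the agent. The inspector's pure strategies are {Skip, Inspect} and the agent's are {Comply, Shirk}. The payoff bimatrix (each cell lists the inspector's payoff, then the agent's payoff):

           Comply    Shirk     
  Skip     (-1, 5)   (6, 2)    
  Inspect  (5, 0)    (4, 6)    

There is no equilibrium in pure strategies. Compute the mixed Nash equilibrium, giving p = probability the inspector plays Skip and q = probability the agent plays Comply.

The agent's indifference between Comply and Shirk determines the inspector's mixing probability p:
  the agent's payoff from Comply: p·5 + (1−p)·0 = 5p
  the agent's payoff from Shirk: p·2 + (1−p)·6 = -4p + 6
  5p = -4p + 6  ⇒  9p = 6  ⇒  p = 2/3.
The agent's mix must leave the inspector indifferent between Skip and Inspect.
  the inspector's expected payoff from Skip: q·(-1) + (1−q)·6 = -7q + 6
  the inspector's expected payoff from Inspect: q·5 + (1−q)·4 = q + 4
  -7q + 6 = q + 4  ⇒  -8q = -2  ⇒  q = 1/4.

p = 2/3, q = 1/4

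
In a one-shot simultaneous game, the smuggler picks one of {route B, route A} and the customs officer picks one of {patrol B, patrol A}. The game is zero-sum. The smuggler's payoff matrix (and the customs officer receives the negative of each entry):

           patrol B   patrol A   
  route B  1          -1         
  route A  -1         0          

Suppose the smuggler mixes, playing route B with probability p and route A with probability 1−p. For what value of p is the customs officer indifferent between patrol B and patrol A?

p = 1/3

The smuggler's mix must leave the customs officer indifferent between patrol B and patrol A.
  the customs officer's payoff to patrol B: p·(-1) + (1−p)·1 = -2p + 1
  the customs officer's payoff to patrol A: p·1 + (1−p)·0 = p
  -2p + 1 = p  ⇒  -3p = -1  ⇒  p = 1/3.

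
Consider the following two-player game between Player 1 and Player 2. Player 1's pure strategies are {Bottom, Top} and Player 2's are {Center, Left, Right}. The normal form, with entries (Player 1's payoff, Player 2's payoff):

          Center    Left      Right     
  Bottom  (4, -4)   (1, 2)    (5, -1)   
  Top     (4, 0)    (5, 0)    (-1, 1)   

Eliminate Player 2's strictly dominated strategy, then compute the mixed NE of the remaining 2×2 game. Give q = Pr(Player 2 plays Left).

q = 3/5

Player 2's strategy Center is strictly dominated by Right: -1 > -4 and 1 > 0. Eliminate Center.
For Player 1 to be willing to mix, Player 1 must be indifferent between Bottom and Top, which pins down Player 2's mix.
  Player 1's expected payoff from Bottom: q·1 + (1−q)·5 = -4q + 5
  Player 1's expected payoff from Top: q·5 + (1−q)·(-1) = 6q - 1
  -4q + 5 = 6q - 1  ⇒  -10q = -6  ⇒  q = 3/5.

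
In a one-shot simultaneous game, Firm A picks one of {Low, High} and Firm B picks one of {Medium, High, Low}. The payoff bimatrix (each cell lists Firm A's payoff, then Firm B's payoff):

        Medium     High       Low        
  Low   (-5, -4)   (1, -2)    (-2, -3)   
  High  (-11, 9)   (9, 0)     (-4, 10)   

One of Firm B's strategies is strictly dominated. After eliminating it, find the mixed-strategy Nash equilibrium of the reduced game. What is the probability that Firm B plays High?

Firm B's strategy Medium is strictly dominated by Low: -3 > -4 and 10 > 9. Eliminate Medium.
Set Firm A's expected payoff from Low equal to that from High:
  Firm A's payoff to Low: q·1 + (1−q)·(-2) = 3q - 2
  Firm A's payoff to High: q·9 + (1−q)·(-4) = 13q - 4
  3q - 2 = 13q - 4  ⇒  -10q = -2  ⇒  q = 1/5.

q = 1/5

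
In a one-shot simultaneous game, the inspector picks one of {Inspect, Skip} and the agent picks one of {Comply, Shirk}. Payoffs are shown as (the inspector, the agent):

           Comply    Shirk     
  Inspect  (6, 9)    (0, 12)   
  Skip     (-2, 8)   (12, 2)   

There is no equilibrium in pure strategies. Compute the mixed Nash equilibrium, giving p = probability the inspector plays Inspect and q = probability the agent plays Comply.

In a mixed equilibrium the agent is indifferent between Comply and Shirk; this condition fixes p.
  the agent's payoff to Comply: p·9 + (1−p)·8 = p + 8
  the agent's payoff to Shirk: p·12 + (1−p)·2 = 10p + 2
  p + 8 = 10p + 2  ⇒  -9p = -6  ⇒  p = 2/3.
Set the inspector's expected payoff from Inspect equal to that from Skip:
  the inspector's payoff to Inspect: q·6 + (1−q)·0 = 6q
  the inspector's payoff to Skip: q·(-2) + (1−q)·12 = -14q + 12
  6q = -14q + 12  ⇒  20q = 12  ⇒  q = 3/5.

p = 2/3, q = 3/5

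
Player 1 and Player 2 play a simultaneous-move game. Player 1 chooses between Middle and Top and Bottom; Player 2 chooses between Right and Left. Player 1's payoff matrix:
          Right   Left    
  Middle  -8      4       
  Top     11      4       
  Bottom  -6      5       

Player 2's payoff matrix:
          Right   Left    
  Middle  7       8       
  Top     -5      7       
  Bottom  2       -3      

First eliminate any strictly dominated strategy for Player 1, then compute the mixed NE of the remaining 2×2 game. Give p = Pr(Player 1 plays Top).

p = 5/17

Player 1's strategy Middle is strictly dominated by Bottom: -6 > -8 and 5 > 4. Eliminate Middle.
Player 2's indifference between Right and Left determines Player 1's mixing probability p:
  Player 2's payoff to Right: p·(-5) + (1−p)·2 = -7p + 2
  Player 2's payoff to Left: p·7 + (1−p)·(-3) = 10p - 3
  -7p + 2 = 10p - 3  ⇒  -17p = -5  ⇒  p = 5/17.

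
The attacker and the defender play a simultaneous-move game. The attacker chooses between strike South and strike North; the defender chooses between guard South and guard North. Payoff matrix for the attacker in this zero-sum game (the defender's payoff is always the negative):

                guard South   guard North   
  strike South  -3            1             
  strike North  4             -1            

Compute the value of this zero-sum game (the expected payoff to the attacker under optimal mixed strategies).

The defender's mix must leave the attacker indifferent between strike South and strike North.
  the attacker's expected payoff from strike South: q·(-3) + (1−q)·1 = -4q + 1
  the attacker's expected payoff from strike North: q·4 + (1−q)·(-1) = 5q - 1
  -4q + 1 = 5q - 1  ⇒  -9q = -2  ⇒  q = 2/9.
The value is the attacker's expected payoff against this mix (using strike South): (2/9)·(-3) + (7/9)·1 = 1/9.

v = 1/9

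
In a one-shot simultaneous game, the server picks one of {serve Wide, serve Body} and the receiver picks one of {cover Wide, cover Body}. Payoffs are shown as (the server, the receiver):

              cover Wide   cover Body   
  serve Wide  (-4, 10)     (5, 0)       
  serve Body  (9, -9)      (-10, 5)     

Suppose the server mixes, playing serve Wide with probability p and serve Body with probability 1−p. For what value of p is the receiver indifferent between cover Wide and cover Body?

In a mixed equilibrium the receiver is indifferent between cover Wide and cover Body; this condition fixes p.
  the receiver's payoff to cover Wide: p·10 + (1−p)·(-9) = 19p - 9
  the receiver's payoff to cover Body: p·0 + (1−p)·5 = -5p + 5
  19p - 9 = -5p + 5  ⇒  24p = 14  ⇒  p = 7/12.

p = 7/12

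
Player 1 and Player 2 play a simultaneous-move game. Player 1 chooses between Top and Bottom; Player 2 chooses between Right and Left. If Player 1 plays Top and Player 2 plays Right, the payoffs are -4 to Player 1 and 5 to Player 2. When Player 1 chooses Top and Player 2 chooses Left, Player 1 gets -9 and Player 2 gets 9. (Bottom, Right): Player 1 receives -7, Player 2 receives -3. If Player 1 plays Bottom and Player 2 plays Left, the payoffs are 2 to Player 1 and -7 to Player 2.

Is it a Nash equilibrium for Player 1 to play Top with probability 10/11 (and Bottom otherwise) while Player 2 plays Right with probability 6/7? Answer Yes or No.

No

Given Player 1's mix p = 10/11, Player 2's payoff from Right is 47/11 but from Left is 83/11. Player 2 strictly prefers Left, so Player 2 would not mix.
So the proposed profile is not a Nash equilibrium.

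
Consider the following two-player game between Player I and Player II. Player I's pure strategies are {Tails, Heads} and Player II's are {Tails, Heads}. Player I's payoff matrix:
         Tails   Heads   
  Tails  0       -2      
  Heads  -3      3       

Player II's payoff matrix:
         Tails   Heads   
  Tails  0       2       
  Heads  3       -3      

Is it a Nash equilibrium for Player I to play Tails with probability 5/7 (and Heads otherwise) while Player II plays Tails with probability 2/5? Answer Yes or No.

Given Player I's mix p = 5/7, Player II's payoff from Tails is 6/7 but from Heads is 4/7. Player II strictly prefers Tails, so Player II would not mix.
So the proposed profile is not a Nash equilibrium.

No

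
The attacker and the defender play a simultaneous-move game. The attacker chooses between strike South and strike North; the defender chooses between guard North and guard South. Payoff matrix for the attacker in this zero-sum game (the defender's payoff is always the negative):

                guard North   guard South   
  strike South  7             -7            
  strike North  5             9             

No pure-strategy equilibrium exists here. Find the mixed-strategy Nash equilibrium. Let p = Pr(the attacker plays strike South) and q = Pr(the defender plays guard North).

p = 2/9, q = 8/9

The defender's indifference between guard North and guard South determines the attacker's mixing probability p:
  the defender's expected payoff from guard North: p·(-7) + (1−p)·(-5) = -2p - 5
  the defender's expected payoff from guard South: p·7 + (1−p)·(-9) = 16p - 9
  -2p - 5 = 16p - 9  ⇒  -18p = -4  ⇒  p = 2/9.
For the attacker to be willing to mix, the attacker must be indifferent between strike South and strike North, which pins down the defender's mix.
  the attacker's payoff from strike South: q·7 + (1−q)·(-7) = 14q - 7
  the attacker's payoff from strike North: q·5 + (1−q)·9 = -4q + 9
  14q - 7 = -4q + 9  ⇒  18q = 16  ⇒  q = 8/9.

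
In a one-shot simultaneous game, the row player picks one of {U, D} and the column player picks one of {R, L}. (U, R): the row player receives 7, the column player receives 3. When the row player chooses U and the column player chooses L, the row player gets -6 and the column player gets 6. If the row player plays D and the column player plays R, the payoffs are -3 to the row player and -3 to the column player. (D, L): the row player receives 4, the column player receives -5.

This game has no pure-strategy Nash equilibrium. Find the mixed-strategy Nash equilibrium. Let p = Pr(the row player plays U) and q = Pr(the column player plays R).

The row player's mix must leave the column player indifferent between R and L.
  the column player's payoff from R: p·3 + (1−p)·(-3) = 6p - 3
  the column player's payoff from L: p·6 + (1−p)·(-5) = 11p - 5
  6p - 3 = 11p - 5  ⇒  -5p = -2  ⇒  p = 2/5.
Set the row player's expected payoff from U equal to that from D:
  the row player's expected payoff from U: q·7 + (1−q)·(-6) = 13q - 6
  the row player's expected payoff from D: q·(-3) + (1−q)·4 = -7q + 4
  13q - 6 = -7q + 4  ⇒  20q = 10  ⇒  q = 1/2.

p = 2/5, q = 1/2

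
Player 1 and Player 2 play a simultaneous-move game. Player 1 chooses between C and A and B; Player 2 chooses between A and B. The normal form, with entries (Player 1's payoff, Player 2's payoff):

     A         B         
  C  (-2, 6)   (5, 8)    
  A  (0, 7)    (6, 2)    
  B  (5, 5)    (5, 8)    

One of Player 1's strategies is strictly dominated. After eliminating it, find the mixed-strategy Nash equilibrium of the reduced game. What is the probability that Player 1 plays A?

Player 1's strategy C is strictly dominated by A: 0 > -2 and 6 > 5. Eliminate C.
Player 1's mix must leave Player 2 indifferent between A and B.
  Player 2's payoff from A: p·7 + (1−p)·5 = 2p + 5
  Player 2's payoff from B: p·2 + (1−p)·8 = -6p + 8
  2p + 5 = -6p + 8  ⇒  8p = 3  ⇒  p = 3/8.

p = 3/8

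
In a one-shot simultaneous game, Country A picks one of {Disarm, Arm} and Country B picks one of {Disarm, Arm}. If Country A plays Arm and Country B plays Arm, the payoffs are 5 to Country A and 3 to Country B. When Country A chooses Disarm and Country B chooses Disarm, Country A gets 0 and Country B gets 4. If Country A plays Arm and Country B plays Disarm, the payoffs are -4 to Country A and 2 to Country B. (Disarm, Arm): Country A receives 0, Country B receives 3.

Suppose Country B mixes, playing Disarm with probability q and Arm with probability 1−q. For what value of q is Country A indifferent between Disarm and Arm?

For Country A to be willing to mix, Country A must be indifferent between Disarm and Arm, which pins down Country B's mix.
  Country A's payoff from Disarm: q·0 + (1−q)·0 = 0
  Country A's payoff from Arm: q·(-4) + (1−q)·5 = -9q + 5
  0 = -9q + 5  ⇒  9q = 5  ⇒  q = 5/9.

q = 5/9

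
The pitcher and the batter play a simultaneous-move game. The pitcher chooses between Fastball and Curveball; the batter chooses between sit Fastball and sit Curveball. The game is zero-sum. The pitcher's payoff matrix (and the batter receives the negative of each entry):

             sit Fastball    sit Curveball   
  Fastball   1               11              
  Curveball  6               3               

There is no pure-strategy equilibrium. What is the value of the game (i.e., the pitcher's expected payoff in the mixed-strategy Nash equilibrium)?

For the pitcher to be willing to mix, the pitcher must be indifferent between Fastball and Curveball, which pins down the batter's mix.
  the pitcher's payoff to Fastball: q·1 + (1−q)·11 = -10q + 11
  the pitcher's payoff to Curveball: q·6 + (1−q)·3 = 3q + 3
  -10q + 11 = 3q + 3  ⇒  -13q = -8  ⇒  q = 8/13.
The value is the pitcher's expected payoff against this mix (using Fastball): (8/13)·1 + (5/13)·11 = 63/13.

v = 63/13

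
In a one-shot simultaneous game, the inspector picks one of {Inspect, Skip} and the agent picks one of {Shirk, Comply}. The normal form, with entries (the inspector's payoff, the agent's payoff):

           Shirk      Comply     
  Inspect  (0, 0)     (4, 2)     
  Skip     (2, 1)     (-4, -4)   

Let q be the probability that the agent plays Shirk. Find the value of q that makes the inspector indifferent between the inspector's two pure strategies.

The agent's mix must leave the inspector indifferent between Inspect and Skip.
  the inspector's payoff from Inspect: q·0 + (1−q)·4 = -4q + 4
  the inspector's payoff from Skip: q·2 + (1−q)·(-4) = 6q - 4
  -4q + 4 = 6q - 4  ⇒  -10q = -8  ⇒  q = 4/5.

q = 4/5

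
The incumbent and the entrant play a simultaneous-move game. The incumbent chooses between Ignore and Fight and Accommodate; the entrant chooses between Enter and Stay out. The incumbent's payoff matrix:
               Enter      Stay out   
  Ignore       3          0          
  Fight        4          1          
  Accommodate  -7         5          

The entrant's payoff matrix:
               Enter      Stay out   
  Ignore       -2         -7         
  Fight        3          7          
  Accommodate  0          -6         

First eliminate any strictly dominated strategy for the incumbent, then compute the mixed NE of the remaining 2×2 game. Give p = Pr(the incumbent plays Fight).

p = 3/5

The incumbent's strategy Ignore is strictly dominated by Fight: 4 > 3 and 1 > 0. Eliminate Ignore.
Set the entrant's expected payoff from Enter equal to that from Stay out:
  the entrant's payoff from Enter: p·3 + (1−p)·0 = 3p
  the entrant's payoff from Stay out: p·7 + (1−p)·(-6) = 13p - 6
  3p = 13p - 6  ⇒  -10p = -6  ⇒  p = 3/5.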